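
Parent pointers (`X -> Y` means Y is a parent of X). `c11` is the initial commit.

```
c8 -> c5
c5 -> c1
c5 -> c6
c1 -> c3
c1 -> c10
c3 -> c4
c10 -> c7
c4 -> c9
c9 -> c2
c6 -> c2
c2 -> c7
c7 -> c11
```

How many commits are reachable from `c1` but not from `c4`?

3

Reachable from c1: {c1, c10, c11, c2, c3, c4, c7, c9}.
Reachable from c4: {c11, c2, c4, c7, c9}.
In c1's history but not c4's: {c1, c10, c3} — 3 commits.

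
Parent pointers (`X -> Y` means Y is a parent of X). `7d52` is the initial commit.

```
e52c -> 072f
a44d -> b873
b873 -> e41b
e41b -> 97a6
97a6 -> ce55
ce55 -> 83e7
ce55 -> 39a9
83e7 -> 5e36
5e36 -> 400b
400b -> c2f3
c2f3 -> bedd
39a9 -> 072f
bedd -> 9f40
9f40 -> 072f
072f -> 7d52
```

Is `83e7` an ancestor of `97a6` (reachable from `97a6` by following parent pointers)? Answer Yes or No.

Yes

Ancestors of 97a6 (commits reachable by following parents): {072f, 39a9, 400b, 5e36, 7d52, 83e7, 97a6, 9f40, bedd, c2f3, ce55}.
83e7 is in that set, so it is an ancestor of 97a6.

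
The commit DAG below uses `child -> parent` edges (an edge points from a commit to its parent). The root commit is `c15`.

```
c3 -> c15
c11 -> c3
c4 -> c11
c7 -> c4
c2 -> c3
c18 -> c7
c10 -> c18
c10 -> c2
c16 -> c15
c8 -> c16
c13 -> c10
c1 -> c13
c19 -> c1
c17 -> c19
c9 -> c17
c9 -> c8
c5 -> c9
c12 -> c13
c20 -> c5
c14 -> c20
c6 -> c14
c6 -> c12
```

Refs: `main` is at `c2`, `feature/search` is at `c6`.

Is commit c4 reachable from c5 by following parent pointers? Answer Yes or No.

Ancestors of c5 (commits reachable by following parents): {c1, c10, c11, c13, c15, c16, c17, c18, c19, c2, c3, c4, c5, c7, c8, c9}.
c4 is in that set, so it is an ancestor of c5.

Yes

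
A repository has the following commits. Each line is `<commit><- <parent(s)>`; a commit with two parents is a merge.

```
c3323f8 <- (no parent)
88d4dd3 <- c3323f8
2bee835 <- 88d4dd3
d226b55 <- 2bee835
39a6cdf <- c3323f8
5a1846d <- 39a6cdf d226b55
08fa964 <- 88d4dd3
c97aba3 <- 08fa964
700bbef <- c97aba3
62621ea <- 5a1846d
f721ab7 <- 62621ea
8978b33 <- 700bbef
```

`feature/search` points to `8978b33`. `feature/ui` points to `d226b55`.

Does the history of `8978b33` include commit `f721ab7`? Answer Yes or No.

Ancestors of 8978b33: {08fa964, 700bbef, 88d4dd3, 8978b33, c3323f8, c97aba3}.
f721ab7 is not in that set, so it is not an ancestor of 8978b33.

No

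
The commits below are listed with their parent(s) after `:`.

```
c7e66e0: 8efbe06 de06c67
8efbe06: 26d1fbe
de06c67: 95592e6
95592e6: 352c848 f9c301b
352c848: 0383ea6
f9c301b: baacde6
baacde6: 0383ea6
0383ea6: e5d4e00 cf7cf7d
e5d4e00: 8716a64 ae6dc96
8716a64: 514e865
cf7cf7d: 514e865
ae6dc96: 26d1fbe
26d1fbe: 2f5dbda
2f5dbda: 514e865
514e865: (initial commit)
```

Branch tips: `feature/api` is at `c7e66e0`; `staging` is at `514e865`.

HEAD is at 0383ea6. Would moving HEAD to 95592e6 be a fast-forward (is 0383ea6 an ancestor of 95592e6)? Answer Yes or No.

Yes

A fast-forward from 0383ea6 to 95592e6 is possible iff 0383ea6 is an ancestor of 95592e6.
Ancestors of 95592e6: {0383ea6, 26d1fbe, 2f5dbda, 352c848, 514e865, 8716a64, 95592e6, ae6dc96, baacde6, cf7cf7d, e5d4e00, f9c301b}.
0383ea6 is among them, so fast-forward is possible.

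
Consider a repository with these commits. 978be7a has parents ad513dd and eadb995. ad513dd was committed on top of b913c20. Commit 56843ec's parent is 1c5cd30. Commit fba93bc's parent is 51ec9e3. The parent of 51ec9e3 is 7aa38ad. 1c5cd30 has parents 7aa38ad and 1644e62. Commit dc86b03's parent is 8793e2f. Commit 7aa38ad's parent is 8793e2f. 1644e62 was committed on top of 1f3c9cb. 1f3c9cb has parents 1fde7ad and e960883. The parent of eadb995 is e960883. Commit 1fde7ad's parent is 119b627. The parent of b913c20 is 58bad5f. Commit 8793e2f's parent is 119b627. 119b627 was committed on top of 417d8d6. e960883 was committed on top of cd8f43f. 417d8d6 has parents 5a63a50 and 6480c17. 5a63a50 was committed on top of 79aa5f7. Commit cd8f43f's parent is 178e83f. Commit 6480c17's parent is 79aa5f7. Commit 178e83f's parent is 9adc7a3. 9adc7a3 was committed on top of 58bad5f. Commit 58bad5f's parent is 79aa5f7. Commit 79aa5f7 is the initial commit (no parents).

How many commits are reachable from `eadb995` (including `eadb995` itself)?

Walking parent pointers from eadb995: reachable set = {178e83f, 58bad5f, 79aa5f7, 9adc7a3, cd8f43f, e960883, eadb995}.
That is 7 commits.

7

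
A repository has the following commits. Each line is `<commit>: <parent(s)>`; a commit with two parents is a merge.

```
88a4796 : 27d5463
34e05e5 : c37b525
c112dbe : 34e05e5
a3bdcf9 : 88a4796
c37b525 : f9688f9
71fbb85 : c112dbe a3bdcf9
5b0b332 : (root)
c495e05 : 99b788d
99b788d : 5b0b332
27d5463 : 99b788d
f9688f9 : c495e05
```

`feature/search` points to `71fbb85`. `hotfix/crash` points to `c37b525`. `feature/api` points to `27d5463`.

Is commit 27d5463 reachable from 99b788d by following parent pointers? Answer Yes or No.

No

Ancestors of 99b788d: {5b0b332, 99b788d}.
27d5463 is not in that set, so it is not an ancestor of 99b788d.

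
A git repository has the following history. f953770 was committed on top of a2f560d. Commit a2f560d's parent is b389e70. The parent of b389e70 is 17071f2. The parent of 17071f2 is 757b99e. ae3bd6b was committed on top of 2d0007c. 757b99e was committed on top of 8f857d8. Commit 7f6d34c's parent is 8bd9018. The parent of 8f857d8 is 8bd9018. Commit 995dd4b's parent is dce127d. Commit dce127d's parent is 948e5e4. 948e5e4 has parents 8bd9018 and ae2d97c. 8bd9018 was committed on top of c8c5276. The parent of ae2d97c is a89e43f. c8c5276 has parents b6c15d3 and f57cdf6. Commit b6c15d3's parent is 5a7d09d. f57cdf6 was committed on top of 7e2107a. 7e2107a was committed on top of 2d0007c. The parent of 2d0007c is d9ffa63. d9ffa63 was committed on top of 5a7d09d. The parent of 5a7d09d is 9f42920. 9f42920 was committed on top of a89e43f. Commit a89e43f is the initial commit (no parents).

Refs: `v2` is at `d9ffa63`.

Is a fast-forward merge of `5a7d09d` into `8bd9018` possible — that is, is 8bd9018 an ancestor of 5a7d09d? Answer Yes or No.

A fast-forward from 8bd9018 to 5a7d09d is possible iff 8bd9018 is an ancestor of 5a7d09d.
Ancestors of 5a7d09d: {5a7d09d, 9f42920, a89e43f}.
8bd9018 is not among them, so fast-forward is not possible.

No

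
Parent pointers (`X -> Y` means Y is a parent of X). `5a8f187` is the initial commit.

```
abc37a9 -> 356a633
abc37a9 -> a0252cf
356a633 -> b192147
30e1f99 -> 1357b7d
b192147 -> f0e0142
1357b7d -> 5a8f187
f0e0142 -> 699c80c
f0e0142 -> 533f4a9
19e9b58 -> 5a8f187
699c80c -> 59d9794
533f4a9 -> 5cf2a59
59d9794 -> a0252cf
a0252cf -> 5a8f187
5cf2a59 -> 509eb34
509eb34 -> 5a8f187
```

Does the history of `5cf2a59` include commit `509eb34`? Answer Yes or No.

Ancestors of 5cf2a59 (commits reachable by following parents): {509eb34, 5a8f187, 5cf2a59}.
509eb34 is in that set, so it is an ancestor of 5cf2a59.

Yes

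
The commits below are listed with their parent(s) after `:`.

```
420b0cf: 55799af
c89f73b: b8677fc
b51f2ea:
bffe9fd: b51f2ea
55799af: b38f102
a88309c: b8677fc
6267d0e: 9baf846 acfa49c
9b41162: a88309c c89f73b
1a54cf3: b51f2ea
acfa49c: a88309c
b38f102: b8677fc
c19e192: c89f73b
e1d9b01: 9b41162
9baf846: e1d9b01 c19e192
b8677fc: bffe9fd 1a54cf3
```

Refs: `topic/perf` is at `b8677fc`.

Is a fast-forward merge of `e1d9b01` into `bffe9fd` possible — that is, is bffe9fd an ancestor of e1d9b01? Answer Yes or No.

Yes

A fast-forward from bffe9fd to e1d9b01 is possible iff bffe9fd is an ancestor of e1d9b01.
Ancestors of e1d9b01: {1a54cf3, 9b41162, a88309c, b51f2ea, b8677fc, bffe9fd, c89f73b, e1d9b01}.
bffe9fd is among them, so fast-forward is possible.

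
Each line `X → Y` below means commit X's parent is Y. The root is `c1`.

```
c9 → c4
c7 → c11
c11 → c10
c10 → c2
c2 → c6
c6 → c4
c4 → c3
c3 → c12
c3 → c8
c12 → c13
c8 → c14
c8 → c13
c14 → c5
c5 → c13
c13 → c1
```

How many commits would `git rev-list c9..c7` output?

Reachable from c7: {c1, c10, c11, c12, c13, c14, c2, c3, c4, c5, c6, c7, c8}.
Reachable from c9: {c1, c12, c13, c14, c3, c4, c5, c8, c9}.
In c7's history but not c9's: {c10, c11, c2, c6, c7} — 5 commits.

5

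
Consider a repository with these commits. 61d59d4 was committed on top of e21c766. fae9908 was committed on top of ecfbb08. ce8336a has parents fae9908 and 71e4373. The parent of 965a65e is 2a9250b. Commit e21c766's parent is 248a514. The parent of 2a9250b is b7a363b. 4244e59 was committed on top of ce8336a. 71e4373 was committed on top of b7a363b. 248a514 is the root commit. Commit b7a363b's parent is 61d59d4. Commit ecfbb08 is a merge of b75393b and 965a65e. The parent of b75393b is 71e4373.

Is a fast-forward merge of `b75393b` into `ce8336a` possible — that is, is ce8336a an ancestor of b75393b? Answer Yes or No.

No

A fast-forward from ce8336a to b75393b is possible iff ce8336a is an ancestor of b75393b.
Ancestors of b75393b: {248a514, 61d59d4, 71e4373, b75393b, b7a363b, e21c766}.
ce8336a is not among them, so fast-forward is not possible.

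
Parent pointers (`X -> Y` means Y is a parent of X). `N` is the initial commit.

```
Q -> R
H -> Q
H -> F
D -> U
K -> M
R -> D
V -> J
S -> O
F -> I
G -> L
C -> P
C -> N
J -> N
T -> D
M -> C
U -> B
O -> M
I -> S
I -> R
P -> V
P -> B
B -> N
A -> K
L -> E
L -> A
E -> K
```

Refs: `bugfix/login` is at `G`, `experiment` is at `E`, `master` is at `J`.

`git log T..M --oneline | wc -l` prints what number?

5

Reachable from M: {B, C, J, M, N, P, V}.
Reachable from T: {B, D, N, T, U}.
In M's history but not T's: {C, J, M, P, V} — 5 commits.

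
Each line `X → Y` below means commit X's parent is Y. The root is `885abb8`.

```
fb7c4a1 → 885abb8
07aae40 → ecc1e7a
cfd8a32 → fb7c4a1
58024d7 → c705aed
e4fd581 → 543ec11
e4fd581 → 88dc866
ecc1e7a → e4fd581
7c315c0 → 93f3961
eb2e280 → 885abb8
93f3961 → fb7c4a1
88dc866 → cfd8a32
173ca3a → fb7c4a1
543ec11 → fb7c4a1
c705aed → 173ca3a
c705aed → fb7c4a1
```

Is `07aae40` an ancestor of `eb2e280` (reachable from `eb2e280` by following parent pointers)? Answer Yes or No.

Ancestors of eb2e280: {885abb8, eb2e280}.
07aae40 is not in that set, so it is not an ancestor of eb2e280.

No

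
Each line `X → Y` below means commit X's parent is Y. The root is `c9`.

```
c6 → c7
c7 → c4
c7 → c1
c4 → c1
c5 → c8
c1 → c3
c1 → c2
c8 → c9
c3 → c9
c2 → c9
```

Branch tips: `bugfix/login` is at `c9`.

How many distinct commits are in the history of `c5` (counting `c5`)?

3

Walking parent pointers from c5: reachable set = {c5, c8, c9}.
That is 3 commits.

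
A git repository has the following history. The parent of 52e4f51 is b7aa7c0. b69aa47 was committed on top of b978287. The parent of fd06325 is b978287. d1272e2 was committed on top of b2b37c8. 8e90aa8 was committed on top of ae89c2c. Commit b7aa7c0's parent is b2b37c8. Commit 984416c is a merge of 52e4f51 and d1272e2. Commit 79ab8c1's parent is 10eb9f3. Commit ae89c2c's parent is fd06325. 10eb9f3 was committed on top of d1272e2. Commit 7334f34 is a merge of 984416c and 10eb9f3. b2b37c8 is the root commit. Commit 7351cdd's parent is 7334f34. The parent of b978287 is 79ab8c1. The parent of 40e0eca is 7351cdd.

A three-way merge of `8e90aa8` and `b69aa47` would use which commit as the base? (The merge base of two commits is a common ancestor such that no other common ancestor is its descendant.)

b978287

Ancestors of 8e90aa8: {10eb9f3, 79ab8c1, 8e90aa8, ae89c2c, b2b37c8, b978287, d1272e2, fd06325}.
Ancestors of b69aa47: {10eb9f3, 79ab8c1, b2b37c8, b69aa47, b978287, d1272e2}.
Common ancestors: {10eb9f3, 79ab8c1, b2b37c8, b978287, d1272e2}.
Among these, b978287 is not an ancestor of any other common ancestor — it is the merge base.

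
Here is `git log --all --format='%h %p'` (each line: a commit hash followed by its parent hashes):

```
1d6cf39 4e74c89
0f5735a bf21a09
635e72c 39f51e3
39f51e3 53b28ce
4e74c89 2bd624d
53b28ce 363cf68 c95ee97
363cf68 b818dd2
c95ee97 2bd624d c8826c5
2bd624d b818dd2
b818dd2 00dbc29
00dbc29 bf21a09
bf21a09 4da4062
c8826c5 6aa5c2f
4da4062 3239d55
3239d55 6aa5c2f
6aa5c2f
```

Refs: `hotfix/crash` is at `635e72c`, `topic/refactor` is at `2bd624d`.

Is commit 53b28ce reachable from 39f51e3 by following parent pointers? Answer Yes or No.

Ancestors of 39f51e3 (commits reachable by following parents): {00dbc29, 2bd624d, 3239d55, 363cf68, 39f51e3, 4da4062, 53b28ce, 6aa5c2f, b818dd2, bf21a09, c8826c5, c95ee97}.
53b28ce is in that set, so it is an ancestor of 39f51e3.

Yes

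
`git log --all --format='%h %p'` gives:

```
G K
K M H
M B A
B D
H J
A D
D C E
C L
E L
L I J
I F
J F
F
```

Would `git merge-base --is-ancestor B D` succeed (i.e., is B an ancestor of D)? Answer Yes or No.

No

Ancestors of D: {C, D, E, F, I, J, L}.
B is not in that set, so it is not an ancestor of D.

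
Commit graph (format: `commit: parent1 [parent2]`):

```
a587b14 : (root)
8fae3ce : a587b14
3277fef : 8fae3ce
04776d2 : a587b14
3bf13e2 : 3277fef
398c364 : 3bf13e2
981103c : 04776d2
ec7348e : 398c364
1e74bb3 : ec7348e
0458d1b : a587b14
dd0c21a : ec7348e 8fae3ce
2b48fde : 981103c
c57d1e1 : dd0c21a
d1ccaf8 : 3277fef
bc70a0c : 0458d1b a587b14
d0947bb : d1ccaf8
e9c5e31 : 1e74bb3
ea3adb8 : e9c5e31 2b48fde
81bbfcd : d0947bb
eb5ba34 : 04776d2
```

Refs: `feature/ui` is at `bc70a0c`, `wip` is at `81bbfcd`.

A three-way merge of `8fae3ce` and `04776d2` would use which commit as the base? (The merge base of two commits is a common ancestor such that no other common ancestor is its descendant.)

a587b14

Ancestors of 8fae3ce: {8fae3ce, a587b14}.
Ancestors of 04776d2: {04776d2, a587b14}.
Common ancestors: {a587b14}.
The only common ancestor is a587b14, so it is the merge base.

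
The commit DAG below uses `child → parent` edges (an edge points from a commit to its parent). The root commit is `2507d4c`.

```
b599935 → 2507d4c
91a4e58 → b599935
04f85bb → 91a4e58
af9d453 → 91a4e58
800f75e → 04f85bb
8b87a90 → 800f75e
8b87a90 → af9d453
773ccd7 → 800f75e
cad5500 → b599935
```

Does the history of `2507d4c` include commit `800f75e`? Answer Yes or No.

Ancestors of 2507d4c: {2507d4c}.
800f75e is not in that set, so it is not an ancestor of 2507d4c.

No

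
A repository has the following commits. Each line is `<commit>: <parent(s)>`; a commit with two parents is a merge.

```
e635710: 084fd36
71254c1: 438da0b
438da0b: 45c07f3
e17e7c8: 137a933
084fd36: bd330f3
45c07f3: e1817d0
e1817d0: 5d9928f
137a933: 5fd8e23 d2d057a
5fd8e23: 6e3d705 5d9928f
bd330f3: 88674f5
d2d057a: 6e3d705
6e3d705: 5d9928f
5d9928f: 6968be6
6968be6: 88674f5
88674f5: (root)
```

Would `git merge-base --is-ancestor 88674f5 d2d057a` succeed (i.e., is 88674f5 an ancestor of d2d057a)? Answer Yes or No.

Ancestors of d2d057a (commits reachable by following parents): {5d9928f, 6968be6, 6e3d705, 88674f5, d2d057a}.
88674f5 is in that set, so it is an ancestor of d2d057a.

Yes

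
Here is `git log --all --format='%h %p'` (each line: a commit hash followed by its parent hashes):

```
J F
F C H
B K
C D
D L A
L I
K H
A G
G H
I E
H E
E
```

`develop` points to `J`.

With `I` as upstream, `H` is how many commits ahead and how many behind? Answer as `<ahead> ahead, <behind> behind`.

1 ahead, 1 behind

Reachable from H: {E, H}.
Reachable from I: {E, I}.
Only in H's history (ahead): {H} — 1.
Only in I's history (behind): {I} — 1.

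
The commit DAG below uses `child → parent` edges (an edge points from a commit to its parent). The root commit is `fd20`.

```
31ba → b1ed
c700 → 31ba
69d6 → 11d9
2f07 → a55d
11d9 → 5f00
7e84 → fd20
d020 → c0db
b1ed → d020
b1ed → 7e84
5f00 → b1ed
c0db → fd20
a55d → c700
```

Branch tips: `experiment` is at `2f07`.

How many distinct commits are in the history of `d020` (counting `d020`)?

Walking parent pointers from d020: reachable set = {c0db, d020, fd20}.
That is 3 commits.

3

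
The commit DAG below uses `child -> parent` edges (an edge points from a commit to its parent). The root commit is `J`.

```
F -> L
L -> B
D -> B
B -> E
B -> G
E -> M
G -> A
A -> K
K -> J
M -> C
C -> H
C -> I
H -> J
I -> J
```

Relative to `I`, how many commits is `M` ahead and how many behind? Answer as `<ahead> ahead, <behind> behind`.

Reachable from M: {C, H, I, J, M}.
Reachable from I: {I, J}.
Only in M's history (ahead): {C, H, M} — 3.
Only in I's history (behind): {} — 0.

3 ahead, 0 behind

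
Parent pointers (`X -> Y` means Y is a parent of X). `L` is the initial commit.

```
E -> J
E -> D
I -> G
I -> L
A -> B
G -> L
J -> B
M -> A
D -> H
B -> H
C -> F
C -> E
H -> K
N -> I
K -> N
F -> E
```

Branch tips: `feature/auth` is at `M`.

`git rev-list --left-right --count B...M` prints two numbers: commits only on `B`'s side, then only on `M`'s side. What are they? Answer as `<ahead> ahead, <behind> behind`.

0 ahead, 2 behind

Reachable from B: {B, G, H, I, K, L, N}.
Reachable from M: {A, B, G, H, I, K, L, M, N}.
Only in B's history (ahead): {} — 0.
Only in M's history (behind): {A, M} — 2.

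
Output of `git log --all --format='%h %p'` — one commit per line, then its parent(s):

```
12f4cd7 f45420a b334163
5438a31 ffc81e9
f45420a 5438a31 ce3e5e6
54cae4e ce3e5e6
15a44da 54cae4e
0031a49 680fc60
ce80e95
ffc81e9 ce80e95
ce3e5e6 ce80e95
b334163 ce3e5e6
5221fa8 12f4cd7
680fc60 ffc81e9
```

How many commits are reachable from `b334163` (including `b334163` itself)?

Walking parent pointers from b334163: reachable set = {b334163, ce3e5e6, ce80e95}.
That is 3 commits.

3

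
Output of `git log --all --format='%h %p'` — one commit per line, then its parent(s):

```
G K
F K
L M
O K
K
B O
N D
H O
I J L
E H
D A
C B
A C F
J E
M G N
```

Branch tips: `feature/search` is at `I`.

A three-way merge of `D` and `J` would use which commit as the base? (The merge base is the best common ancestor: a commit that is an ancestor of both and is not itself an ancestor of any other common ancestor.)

Ancestors of D: {A, B, C, D, F, K, O}.
Ancestors of J: {E, H, J, K, O}.
Common ancestors: {K, O}.
Among these, O is not an ancestor of any other common ancestor — it is the merge base.

O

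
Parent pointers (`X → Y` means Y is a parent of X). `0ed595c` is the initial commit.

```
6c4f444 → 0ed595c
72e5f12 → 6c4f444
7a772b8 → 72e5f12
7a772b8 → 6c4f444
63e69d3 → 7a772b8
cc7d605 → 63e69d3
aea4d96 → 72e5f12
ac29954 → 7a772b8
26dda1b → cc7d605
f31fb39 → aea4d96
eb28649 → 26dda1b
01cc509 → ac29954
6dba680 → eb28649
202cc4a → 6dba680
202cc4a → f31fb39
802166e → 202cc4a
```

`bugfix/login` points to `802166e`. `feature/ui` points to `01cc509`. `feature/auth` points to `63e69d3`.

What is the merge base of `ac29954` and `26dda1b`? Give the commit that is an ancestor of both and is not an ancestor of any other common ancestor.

7a772b8

Ancestors of ac29954: {0ed595c, 6c4f444, 72e5f12, 7a772b8, ac29954}.
Ancestors of 26dda1b: {0ed595c, 26dda1b, 63e69d3, 6c4f444, 72e5f12, 7a772b8, cc7d605}.
Common ancestors: {0ed595c, 6c4f444, 72e5f12, 7a772b8}.
Among these, 7a772b8 is not an ancestor of any other common ancestor — it is the merge base.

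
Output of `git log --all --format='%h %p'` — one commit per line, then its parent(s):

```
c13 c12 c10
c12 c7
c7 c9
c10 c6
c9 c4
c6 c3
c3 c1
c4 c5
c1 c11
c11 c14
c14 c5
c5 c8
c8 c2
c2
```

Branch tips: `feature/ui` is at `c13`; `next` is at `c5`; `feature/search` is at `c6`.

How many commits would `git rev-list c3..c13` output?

Reachable from c13: {c1, c10, c11, c12, c13, c14, c2, c3, c4, c5, c6, c7, c8, c9}.
Reachable from c3: {c1, c11, c14, c2, c3, c5, c8}.
In c13's history but not c3's: {c10, c12, c13, c4, c6, c7, c9} — 7 commits.

7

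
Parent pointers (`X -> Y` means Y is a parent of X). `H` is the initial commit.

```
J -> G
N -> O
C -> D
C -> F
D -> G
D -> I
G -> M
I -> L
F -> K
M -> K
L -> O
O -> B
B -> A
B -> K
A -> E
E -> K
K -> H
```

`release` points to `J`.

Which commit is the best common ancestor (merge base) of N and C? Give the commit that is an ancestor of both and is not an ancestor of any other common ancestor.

O

Ancestors of N: {A, B, E, H, K, N, O}.
Ancestors of C: {A, B, C, D, E, F, G, H, I, K, L, M, O}.
Common ancestors: {A, B, E, H, K, O}.
Among these, O is not an ancestor of any other common ancestor — it is the merge base.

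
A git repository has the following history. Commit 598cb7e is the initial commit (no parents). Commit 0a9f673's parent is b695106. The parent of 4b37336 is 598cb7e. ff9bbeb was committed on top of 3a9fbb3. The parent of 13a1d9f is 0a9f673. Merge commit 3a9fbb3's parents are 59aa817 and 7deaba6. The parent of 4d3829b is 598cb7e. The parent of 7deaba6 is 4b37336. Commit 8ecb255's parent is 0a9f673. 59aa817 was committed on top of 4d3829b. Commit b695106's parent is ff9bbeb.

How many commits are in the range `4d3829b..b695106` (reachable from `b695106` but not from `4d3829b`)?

6

Reachable from b695106: {3a9fbb3, 4b37336, 4d3829b, 598cb7e, 59aa817, 7deaba6, b695106, ff9bbeb}.
Reachable from 4d3829b: {4d3829b, 598cb7e}.
In b695106's history but not 4d3829b's: {3a9fbb3, 4b37336, 59aa817, 7deaba6, b695106, ff9bbeb} — 6 commits.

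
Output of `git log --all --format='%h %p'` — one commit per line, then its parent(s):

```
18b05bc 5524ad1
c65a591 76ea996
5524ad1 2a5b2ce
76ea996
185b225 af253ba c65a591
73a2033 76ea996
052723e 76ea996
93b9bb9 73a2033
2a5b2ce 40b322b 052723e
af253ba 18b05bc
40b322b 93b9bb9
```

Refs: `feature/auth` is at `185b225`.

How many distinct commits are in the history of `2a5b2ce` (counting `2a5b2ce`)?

Walking parent pointers from 2a5b2ce: reachable set = {052723e, 2a5b2ce, 40b322b, 73a2033, 76ea996, 93b9bb9}.
That is 6 commits.

6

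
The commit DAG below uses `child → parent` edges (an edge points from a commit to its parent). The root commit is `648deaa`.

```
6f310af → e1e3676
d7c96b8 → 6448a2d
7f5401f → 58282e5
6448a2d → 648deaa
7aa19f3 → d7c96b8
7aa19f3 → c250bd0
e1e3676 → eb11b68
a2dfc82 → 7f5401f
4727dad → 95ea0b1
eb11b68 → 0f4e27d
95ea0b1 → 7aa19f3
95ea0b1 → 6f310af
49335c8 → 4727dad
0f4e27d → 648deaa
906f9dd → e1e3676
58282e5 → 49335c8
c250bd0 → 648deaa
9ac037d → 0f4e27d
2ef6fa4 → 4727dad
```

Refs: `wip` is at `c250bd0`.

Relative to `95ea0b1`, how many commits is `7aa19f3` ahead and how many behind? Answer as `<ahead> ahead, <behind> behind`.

Reachable from 7aa19f3: {6448a2d, 648deaa, 7aa19f3, c250bd0, d7c96b8}.
Reachable from 95ea0b1: {0f4e27d, 6448a2d, 648deaa, 6f310af, 7aa19f3, 95ea0b1, c250bd0, d7c96b8, e1e3676, eb11b68}.
Only in 7aa19f3's history (ahead): {} — 0.
Only in 95ea0b1's history (behind): {0f4e27d, 6f310af, 95ea0b1, e1e3676, eb11b68} — 5.

0 ahead, 5 behind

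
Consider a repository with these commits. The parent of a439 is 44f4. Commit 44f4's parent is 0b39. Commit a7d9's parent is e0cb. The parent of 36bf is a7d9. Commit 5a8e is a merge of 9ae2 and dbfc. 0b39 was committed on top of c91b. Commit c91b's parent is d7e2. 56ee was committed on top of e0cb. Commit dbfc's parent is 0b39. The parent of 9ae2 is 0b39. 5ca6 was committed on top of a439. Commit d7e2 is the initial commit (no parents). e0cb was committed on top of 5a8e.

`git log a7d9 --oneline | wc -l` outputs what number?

Walking parent pointers from a7d9: reachable set = {0b39, 5a8e, 9ae2, a7d9, c91b, d7e2, dbfc, e0cb}.
That is 8 commits.

8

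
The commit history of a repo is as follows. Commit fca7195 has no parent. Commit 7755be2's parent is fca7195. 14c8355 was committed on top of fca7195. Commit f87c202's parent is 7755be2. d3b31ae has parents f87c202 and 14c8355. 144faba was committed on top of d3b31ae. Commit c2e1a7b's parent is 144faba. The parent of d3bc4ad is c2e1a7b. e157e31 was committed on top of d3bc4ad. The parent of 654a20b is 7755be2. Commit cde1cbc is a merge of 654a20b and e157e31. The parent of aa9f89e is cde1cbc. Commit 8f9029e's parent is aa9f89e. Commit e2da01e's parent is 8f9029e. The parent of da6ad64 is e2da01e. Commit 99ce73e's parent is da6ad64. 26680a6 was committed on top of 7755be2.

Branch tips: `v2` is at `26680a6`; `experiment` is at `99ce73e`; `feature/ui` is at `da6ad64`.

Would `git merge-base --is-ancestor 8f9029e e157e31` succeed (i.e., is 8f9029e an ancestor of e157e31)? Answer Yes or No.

Ancestors of e157e31: {144faba, 14c8355, 7755be2, c2e1a7b, d3b31ae, d3bc4ad, e157e31, f87c202, fca7195}.
8f9029e is not in that set, so it is not an ancestor of e157e31.

No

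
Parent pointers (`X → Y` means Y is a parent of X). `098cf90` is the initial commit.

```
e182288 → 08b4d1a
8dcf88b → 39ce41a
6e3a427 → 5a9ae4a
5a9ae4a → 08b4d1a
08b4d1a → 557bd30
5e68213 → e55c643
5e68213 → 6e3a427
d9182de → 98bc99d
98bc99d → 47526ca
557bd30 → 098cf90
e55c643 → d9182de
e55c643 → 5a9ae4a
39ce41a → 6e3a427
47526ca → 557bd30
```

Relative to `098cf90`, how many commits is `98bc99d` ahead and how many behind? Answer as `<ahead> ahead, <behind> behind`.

3 ahead, 0 behind

Reachable from 98bc99d: {098cf90, 47526ca, 557bd30, 98bc99d}.
Reachable from 098cf90: {098cf90}.
Only in 98bc99d's history (ahead): {47526ca, 557bd30, 98bc99d} — 3.
Only in 098cf90's history (behind): {} — 0.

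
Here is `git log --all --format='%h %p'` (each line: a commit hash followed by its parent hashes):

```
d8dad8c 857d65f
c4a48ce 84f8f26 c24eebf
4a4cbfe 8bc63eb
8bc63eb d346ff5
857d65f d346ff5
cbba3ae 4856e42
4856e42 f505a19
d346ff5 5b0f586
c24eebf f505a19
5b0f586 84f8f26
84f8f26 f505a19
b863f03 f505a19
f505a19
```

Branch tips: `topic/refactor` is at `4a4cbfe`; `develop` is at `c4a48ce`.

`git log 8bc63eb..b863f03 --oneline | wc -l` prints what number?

Reachable from b863f03: {b863f03, f505a19}.
Reachable from 8bc63eb: {5b0f586, 84f8f26, 8bc63eb, d346ff5, f505a19}.
In b863f03's history but not 8bc63eb's: {b863f03} — 1 commit.

1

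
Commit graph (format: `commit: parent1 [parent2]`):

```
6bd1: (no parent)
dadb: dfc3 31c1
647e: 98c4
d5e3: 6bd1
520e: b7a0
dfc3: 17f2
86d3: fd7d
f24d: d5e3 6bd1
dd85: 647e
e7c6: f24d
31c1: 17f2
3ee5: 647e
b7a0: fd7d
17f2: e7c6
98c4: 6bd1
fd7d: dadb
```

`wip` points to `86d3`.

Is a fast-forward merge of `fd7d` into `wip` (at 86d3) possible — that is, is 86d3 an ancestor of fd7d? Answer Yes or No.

A fast-forward from 86d3 to fd7d is possible iff 86d3 is an ancestor of fd7d.
Ancestors of fd7d: {17f2, 31c1, 6bd1, d5e3, dadb, dfc3, e7c6, f24d, fd7d}.
86d3 is not among them, so fast-forward is not possible.

No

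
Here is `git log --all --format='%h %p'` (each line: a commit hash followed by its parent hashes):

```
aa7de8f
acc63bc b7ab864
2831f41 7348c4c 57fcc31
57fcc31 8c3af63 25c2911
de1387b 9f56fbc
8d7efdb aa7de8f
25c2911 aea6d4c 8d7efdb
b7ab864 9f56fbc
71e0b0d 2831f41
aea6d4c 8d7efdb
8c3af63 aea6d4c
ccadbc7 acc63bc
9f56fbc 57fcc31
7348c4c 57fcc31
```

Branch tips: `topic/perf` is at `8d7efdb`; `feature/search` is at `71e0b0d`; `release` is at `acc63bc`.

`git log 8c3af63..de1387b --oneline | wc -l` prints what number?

4

Reachable from de1387b: {25c2911, 57fcc31, 8c3af63, 8d7efdb, 9f56fbc, aa7de8f, aea6d4c, de1387b}.
Reachable from 8c3af63: {8c3af63, 8d7efdb, aa7de8f, aea6d4c}.
In de1387b's history but not 8c3af63's: {25c2911, 57fcc31, 9f56fbc, de1387b} — 4 commits.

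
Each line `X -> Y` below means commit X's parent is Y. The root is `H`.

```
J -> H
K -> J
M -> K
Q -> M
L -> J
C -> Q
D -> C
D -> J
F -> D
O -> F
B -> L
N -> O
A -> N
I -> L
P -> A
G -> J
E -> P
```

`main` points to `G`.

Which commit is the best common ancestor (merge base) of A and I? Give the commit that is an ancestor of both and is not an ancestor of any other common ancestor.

J

Ancestors of A: {A, C, D, F, H, J, K, M, N, O, Q}.
Ancestors of I: {H, I, J, L}.
Common ancestors: {H, J}.
Among these, J is not an ancestor of any other common ancestor — it is the merge base.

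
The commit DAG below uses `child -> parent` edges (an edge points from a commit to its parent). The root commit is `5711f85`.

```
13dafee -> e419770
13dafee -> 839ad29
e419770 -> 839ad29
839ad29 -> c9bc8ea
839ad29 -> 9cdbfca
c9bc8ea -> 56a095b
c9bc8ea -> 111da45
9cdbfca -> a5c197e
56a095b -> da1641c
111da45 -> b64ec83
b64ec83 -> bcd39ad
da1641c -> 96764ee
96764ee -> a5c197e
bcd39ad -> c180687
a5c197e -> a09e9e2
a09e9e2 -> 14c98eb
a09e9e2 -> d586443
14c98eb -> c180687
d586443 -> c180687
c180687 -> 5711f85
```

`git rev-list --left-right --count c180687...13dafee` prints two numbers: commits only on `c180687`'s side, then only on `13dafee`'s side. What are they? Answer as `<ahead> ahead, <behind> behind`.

Reachable from c180687: {5711f85, c180687}.
Reachable from 13dafee: {111da45, 13dafee, 14c98eb, 56a095b, 5711f85, 839ad29, 96764ee, 9cdbfca, a09e9e2, a5c197e, b64ec83, bcd39ad, c180687, c9bc8ea, d586443, da1641c, e419770}.
Only in c180687's history (ahead): {} — 0.
Only in 13dafee's history (behind): {111da45, 13dafee, 14c98eb, 56a095b, 839ad29, 96764ee, 9cdbfca, a09e9e2, a5c197e, b64ec83, bcd39ad, c9bc8ea, d586443, da1641c, e419770} — 15.

0 ahead, 15 behind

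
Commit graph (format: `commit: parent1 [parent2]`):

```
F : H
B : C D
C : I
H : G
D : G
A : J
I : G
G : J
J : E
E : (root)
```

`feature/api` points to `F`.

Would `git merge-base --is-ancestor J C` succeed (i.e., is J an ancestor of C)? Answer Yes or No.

Ancestors of C (commits reachable by following parents): {C, E, G, I, J}.
J is in that set, so it is an ancestor of C.

Yes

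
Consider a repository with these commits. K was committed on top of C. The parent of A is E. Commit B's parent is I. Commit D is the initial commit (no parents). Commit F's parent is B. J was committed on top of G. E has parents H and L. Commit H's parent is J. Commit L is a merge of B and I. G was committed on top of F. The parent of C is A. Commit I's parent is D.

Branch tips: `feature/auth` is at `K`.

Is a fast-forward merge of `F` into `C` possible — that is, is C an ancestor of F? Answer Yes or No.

No

A fast-forward from C to F is possible iff C is an ancestor of F.
Ancestors of F: {B, D, F, I}.
C is not among them, so fast-forward is not possible.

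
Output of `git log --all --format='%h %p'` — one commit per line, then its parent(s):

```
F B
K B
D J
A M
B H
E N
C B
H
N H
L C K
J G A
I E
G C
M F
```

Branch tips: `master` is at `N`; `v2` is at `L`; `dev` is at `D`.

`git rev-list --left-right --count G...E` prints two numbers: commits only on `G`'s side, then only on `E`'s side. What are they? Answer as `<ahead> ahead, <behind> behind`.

3 ahead, 2 behind

Reachable from G: {B, C, G, H}.
Reachable from E: {E, H, N}.
Only in G's history (ahead): {B, C, G} — 3.
Only in E's history (behind): {E, N} — 2.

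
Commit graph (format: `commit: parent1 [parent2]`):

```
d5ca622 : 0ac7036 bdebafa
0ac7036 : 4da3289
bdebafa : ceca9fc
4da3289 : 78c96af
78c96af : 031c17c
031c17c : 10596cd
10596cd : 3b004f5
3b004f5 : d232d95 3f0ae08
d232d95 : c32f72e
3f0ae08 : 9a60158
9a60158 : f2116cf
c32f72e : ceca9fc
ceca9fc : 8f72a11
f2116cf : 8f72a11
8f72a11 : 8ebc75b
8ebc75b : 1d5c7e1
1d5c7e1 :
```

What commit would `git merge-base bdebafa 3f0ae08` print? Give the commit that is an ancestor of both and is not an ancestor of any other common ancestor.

Ancestors of bdebafa: {1d5c7e1, 8ebc75b, 8f72a11, bdebafa, ceca9fc}.
Ancestors of 3f0ae08: {1d5c7e1, 3f0ae08, 8ebc75b, 8f72a11, 9a60158, f2116cf}.
Common ancestors: {1d5c7e1, 8ebc75b, 8f72a11}.
Among these, 8f72a11 is not an ancestor of any other common ancestor — it is the merge base.

8f72a11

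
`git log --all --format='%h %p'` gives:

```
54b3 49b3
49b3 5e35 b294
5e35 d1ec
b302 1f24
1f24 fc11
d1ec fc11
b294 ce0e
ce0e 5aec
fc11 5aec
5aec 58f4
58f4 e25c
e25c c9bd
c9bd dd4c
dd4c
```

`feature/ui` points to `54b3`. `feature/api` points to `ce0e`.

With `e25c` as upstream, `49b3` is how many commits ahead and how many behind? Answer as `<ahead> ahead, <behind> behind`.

Reachable from 49b3: {49b3, 58f4, 5aec, 5e35, b294, c9bd, ce0e, d1ec, dd4c, e25c, fc11}.
Reachable from e25c: {c9bd, dd4c, e25c}.
Only in 49b3's history (ahead): {49b3, 58f4, 5aec, 5e35, b294, ce0e, d1ec, fc11} — 8.
Only in e25c's history (behind): {} — 0.

8 ahead, 0 behind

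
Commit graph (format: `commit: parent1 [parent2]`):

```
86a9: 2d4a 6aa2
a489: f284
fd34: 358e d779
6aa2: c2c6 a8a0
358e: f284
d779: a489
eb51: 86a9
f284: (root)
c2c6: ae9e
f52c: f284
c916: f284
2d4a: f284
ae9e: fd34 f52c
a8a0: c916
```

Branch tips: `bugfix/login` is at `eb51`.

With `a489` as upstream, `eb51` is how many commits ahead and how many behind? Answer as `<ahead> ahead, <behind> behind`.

Reachable from eb51: {2d4a, 358e, 6aa2, 86a9, a489, a8a0, ae9e, c2c6, c916, d779, eb51, f284, f52c, fd34}.
Reachable from a489: {a489, f284}.
Only in eb51's history (ahead): {2d4a, 358e, 6aa2, 86a9, a8a0, ae9e, c2c6, c916, d779, eb51, f52c, fd34} — 12.
Only in a489's history (behind): {} — 0.

12 ahead, 0 behind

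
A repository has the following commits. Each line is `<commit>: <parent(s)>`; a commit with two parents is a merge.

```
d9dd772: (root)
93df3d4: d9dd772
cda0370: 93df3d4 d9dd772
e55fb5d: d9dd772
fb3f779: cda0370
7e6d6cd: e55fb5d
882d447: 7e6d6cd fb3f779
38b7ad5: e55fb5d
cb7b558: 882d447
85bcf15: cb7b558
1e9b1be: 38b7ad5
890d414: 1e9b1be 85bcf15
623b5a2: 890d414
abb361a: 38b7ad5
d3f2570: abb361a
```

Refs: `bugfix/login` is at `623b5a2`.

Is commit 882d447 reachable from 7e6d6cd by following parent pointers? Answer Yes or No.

Ancestors of 7e6d6cd: {7e6d6cd, d9dd772, e55fb5d}.
882d447 is not in that set, so it is not an ancestor of 7e6d6cd.

No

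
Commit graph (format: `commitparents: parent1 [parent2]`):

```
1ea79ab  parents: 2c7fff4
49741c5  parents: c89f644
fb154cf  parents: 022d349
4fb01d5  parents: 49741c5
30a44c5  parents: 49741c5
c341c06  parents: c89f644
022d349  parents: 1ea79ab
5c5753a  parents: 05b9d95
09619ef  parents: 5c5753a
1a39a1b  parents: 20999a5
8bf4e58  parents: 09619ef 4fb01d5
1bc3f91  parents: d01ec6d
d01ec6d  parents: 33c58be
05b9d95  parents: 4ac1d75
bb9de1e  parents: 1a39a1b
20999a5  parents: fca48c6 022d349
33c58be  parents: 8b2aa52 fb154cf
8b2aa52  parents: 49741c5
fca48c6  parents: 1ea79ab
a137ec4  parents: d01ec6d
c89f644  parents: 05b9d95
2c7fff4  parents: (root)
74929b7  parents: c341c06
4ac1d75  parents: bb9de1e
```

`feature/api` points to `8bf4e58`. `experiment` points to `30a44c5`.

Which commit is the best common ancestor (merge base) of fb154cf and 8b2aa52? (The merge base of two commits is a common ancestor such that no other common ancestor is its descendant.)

Ancestors of fb154cf: {022d349, 1ea79ab, 2c7fff4, fb154cf}.
Ancestors of 8b2aa52: {022d349, 05b9d95, 1a39a1b, 1ea79ab, 20999a5, 2c7fff4, 49741c5, 4ac1d75, 8b2aa52, bb9de1e, c89f644, fca48c6}.
Common ancestors: {022d349, 1ea79ab, 2c7fff4}.
Among these, 022d349 is not an ancestor of any other common ancestor — it is the merge base.

022d349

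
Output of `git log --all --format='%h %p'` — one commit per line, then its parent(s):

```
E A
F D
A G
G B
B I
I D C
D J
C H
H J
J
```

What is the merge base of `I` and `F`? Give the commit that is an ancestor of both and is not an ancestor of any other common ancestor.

D

Ancestors of I: {C, D, H, I, J}.
Ancestors of F: {D, F, J}.
Common ancestors: {D, J}.
Among these, D is not an ancestor of any other common ancestor — it is the merge base.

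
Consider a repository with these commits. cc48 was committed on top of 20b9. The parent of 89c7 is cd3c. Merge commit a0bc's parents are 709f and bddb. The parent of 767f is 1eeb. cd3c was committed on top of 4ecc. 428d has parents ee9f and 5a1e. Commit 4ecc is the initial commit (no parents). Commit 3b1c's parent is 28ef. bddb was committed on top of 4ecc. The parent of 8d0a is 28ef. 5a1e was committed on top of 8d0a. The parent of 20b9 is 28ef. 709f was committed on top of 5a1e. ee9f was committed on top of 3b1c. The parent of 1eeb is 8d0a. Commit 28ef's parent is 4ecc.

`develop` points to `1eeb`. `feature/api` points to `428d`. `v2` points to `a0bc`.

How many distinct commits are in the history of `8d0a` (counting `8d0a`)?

Walking parent pointers from 8d0a: reachable set = {28ef, 4ecc, 8d0a}.
That is 3 commits.

3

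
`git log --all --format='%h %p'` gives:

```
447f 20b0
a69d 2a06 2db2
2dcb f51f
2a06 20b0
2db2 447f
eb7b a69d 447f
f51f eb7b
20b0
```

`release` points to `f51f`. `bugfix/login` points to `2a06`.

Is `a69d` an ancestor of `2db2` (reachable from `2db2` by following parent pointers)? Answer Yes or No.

Ancestors of 2db2: {20b0, 2db2, 447f}.
a69d is not in that set, so it is not an ancestor of 2db2.

No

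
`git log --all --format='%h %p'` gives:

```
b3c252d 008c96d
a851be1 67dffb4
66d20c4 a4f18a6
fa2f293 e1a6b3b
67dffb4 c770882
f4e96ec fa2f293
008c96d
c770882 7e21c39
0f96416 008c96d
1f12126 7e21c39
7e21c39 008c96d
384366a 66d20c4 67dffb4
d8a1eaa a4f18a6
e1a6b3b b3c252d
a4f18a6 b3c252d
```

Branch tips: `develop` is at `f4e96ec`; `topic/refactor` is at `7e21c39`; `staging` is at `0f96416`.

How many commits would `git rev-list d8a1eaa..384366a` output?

Reachable from 384366a: {008c96d, 384366a, 66d20c4, 67dffb4, 7e21c39, a4f18a6, b3c252d, c770882}.
Reachable from d8a1eaa: {008c96d, a4f18a6, b3c252d, d8a1eaa}.
In 384366a's history but not d8a1eaa's: {384366a, 66d20c4, 67dffb4, 7e21c39, c770882} — 5 commits.

5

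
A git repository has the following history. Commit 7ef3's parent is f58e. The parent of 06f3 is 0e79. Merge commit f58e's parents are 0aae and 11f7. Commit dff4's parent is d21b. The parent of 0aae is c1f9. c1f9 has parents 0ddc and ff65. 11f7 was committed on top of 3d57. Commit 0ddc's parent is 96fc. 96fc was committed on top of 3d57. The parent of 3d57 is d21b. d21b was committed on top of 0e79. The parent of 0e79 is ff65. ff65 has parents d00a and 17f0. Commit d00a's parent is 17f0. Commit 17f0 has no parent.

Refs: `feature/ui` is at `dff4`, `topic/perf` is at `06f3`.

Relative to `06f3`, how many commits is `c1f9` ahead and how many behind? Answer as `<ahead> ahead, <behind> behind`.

Reachable from c1f9: {0ddc, 0e79, 17f0, 3d57, 96fc, c1f9, d00a, d21b, ff65}.
Reachable from 06f3: {06f3, 0e79, 17f0, d00a, ff65}.
Only in c1f9's history (ahead): {0ddc, 3d57, 96fc, c1f9, d21b} — 5.
Only in 06f3's history (behind): {06f3} — 1.

5 ahead, 1 behind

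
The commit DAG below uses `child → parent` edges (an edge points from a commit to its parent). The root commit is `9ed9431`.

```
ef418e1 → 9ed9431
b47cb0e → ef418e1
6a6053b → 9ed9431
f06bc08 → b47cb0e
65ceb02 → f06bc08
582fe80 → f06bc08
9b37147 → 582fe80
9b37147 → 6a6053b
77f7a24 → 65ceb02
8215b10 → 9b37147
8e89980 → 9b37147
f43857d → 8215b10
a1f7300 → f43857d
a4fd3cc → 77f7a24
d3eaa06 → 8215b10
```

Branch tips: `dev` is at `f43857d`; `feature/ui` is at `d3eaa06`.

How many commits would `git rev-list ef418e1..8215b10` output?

Reachable from 8215b10: {582fe80, 6a6053b, 8215b10, 9b37147, 9ed9431, b47cb0e, ef418e1, f06bc08}.
Reachable from ef418e1: {9ed9431, ef418e1}.
In 8215b10's history but not ef418e1's: {582fe80, 6a6053b, 8215b10, 9b37147, b47cb0e, f06bc08} — 6 commits.

6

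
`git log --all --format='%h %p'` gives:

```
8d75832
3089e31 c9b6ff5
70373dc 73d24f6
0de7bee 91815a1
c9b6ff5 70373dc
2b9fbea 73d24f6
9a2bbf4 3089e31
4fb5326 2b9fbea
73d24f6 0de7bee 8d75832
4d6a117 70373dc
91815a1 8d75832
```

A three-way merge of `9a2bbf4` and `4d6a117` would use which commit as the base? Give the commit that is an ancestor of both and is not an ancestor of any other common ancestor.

70373dc

Ancestors of 9a2bbf4: {0de7bee, 3089e31, 70373dc, 73d24f6, 8d75832, 91815a1, 9a2bbf4, c9b6ff5}.
Ancestors of 4d6a117: {0de7bee, 4d6a117, 70373dc, 73d24f6, 8d75832, 91815a1}.
Common ancestors: {0de7bee, 70373dc, 73d24f6, 8d75832, 91815a1}.
Among these, 70373dc is not an ancestor of any other common ancestor — it is the merge base.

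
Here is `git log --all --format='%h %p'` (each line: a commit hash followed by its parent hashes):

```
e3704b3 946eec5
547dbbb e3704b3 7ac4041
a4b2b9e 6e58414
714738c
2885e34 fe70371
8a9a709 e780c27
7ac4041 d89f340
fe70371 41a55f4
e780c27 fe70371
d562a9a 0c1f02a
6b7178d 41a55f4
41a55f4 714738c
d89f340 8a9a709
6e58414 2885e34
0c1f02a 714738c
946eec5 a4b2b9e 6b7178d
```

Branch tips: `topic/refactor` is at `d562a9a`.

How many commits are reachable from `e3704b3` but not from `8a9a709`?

Reachable from e3704b3: {2885e34, 41a55f4, 6b7178d, 6e58414, 714738c, 946eec5, a4b2b9e, e3704b3, fe70371}.
Reachable from 8a9a709: {41a55f4, 714738c, 8a9a709, e780c27, fe70371}.
In e3704b3's history but not 8a9a709's: {2885e34, 6b7178d, 6e58414, 946eec5, a4b2b9e, e3704b3} — 6 commits.

6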